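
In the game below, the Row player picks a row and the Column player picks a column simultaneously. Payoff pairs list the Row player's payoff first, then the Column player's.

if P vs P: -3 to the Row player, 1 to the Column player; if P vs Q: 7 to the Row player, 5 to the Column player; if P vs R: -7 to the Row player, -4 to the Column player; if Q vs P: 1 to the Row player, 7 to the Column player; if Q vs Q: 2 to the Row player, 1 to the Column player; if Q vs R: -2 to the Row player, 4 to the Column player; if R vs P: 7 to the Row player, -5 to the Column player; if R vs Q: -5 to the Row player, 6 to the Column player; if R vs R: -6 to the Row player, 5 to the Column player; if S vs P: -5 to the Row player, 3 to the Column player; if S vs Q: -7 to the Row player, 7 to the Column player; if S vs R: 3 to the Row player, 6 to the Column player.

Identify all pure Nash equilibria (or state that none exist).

Check mutual best responses: a cell is a NE iff neither player can gain by unilaterally deviating.
The Row player's best responses — vs P: R (payoff 7); vs Q: P (payoff 7); vs R: S (payoff 3).
The Column player's best responses — vs P: Q (payoff 5); vs Q: P (payoff 7); vs R: Q (payoff 6); vs S: Q (payoff 7).
The only mutual best response is (P, Q); neither player gains by switching there.

(P, Q)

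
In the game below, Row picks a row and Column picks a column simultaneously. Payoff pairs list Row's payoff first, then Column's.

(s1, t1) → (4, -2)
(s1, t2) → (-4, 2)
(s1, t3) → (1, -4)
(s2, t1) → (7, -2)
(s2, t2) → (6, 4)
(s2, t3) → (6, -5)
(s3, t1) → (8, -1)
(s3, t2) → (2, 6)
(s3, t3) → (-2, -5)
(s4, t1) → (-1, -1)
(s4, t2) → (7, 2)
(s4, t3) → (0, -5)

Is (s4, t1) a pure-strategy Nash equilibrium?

No

Holding Column at t1: Row gets -1 from s4 but could get 8 by switching to s3. Row has a profitable deviation.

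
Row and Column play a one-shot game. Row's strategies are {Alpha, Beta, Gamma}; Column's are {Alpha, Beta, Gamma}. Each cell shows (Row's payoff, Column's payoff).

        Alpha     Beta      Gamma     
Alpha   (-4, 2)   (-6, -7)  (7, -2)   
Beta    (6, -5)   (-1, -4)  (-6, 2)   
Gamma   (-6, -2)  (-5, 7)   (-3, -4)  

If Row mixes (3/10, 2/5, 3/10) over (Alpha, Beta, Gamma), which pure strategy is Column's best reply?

Gamma

Column's best reply maximizes expected payoff against the mix.
Alpha: (3/10)·2 + (2/5)·(-5) + (3/10)·(-2) = -2
Beta: (3/10)·(-7) + (2/5)·(-4) + (3/10)·7 = -8/5
Gamma: (3/10)·(-2) + (2/5)·2 + (3/10)·(-4) = -1
Highest expected payoff is -1, from Gamma.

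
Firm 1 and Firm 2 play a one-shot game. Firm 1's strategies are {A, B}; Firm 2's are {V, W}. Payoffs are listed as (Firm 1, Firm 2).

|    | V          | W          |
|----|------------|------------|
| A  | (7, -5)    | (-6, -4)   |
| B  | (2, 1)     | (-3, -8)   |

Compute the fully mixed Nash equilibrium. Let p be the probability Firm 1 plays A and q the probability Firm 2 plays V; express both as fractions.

In a mixed NE each player is indifferent between their pure strategies, so the opponent's mix sets the indifference.
Firm 2 indifferent between V and W: p·(-5) + (1−p)·1 = p·(-4) + (1−p)·(-8) ⟹ 1 + (-6)p = (-8) + 4p ⟹ p = 9/10.
Firm 1 indifferent between A and B: q·7 + (1−q)·(-6) = q·2 + (1−q)·(-3) ⟹ (-6) + 13q = (-3) + 5q ⟹ q = 3/8.

p = 9/10, q = 3/8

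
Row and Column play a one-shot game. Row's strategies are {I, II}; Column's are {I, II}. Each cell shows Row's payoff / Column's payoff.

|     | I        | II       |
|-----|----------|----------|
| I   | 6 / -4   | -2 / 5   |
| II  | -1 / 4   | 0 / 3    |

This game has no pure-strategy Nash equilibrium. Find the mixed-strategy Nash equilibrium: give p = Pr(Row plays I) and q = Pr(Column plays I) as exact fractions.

Each player's mixing probability is pinned down by making the *other* player indifferent.
Column indifferent between I and II: p·(-4) + (1−p)·4 = p·5 + (1−p)·3 ⟹ 4 + (-8)p = 3 + 2p ⟹ p = 1/10.
Row indifferent between I and II: q·6 + (1−q)·(-2) = q·(-1) + (1−q)·0 ⟹ (-2) + 8q = 0 + (-1)q ⟹ q = 2/9.

p = 1/10, q = 2/9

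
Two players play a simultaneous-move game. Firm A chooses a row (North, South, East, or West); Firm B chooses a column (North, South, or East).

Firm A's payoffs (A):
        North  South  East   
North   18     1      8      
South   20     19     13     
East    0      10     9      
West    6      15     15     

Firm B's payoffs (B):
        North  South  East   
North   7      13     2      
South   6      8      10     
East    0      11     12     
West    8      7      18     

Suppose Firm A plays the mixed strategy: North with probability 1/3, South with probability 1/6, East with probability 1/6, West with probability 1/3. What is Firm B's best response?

Firm B's best reply maximizes expected payoff against the mix.
North: (1/3)·7 + (1/6)·6 + (1/6)·0 + (1/3)·8 = 6
South: (1/3)·13 + (1/6)·8 + (1/6)·11 + (1/3)·7 = 59/6
East: (1/3)·2 + (1/6)·10 + (1/6)·12 + (1/3)·18 = 31/3
Highest expected payoff is 31/3, from East.

East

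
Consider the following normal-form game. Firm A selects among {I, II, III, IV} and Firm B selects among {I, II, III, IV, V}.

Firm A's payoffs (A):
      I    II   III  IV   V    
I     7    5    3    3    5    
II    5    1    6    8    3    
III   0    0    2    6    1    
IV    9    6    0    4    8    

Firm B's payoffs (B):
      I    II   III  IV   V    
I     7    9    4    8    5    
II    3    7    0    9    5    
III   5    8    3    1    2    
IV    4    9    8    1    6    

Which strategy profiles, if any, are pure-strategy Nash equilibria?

Find each player's best response to every opponent strategy; NE are the intersections.
Firm A's best responses — vs I: IV (payoff 9); vs II: IV (payoff 6); vs III: II (payoff 6); vs IV: II (payoff 8); vs V: IV (payoff 8).
Firm B's best responses — vs I: II (payoff 9); vs II: IV (payoff 9); vs III: II (payoff 8); vs IV: II (payoff 9).
Mutual best responses occur at (II, IV) and (IV, II); at each, neither player gains by switching.

(II, IV) and (IV, II)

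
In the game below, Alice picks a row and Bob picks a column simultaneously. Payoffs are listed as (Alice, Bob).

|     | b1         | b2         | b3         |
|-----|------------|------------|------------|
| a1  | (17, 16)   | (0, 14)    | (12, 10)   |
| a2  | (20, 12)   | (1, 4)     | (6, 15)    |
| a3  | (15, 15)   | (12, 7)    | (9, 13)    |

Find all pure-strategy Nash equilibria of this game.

No pure-strategy Nash equilibrium

Find each player's best response to every opponent strategy; NE are the intersections.
Alice's best responses — vs b1: a2 (payoff 20); vs b2: a3 (payoff 12); vs b3: a1 (payoff 12).
Bob's best responses — vs a1: b1 (payoff 16); vs a2: b3 (payoff 15); vs a3: b1 (payoff 15).
No cell has both players best-responding. For instance, Alice's best reply to b2 is a3, but against a3 Bob prefers b1 over b2.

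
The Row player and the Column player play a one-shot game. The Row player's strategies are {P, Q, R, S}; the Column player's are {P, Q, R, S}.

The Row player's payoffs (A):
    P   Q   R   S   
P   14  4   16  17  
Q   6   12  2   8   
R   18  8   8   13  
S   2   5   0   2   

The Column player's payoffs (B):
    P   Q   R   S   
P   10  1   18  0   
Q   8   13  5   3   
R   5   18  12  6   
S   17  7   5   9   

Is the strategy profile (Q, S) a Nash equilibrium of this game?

No

Holding the Column player at S: the Row player gets 8 from Q but could get 17 by switching to P. The Row player has a profitable deviation.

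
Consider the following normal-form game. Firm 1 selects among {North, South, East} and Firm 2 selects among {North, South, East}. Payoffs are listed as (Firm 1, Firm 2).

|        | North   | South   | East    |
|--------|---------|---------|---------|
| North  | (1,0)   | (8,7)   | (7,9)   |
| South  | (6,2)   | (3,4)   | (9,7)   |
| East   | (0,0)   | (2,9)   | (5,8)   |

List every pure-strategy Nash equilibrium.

Find each player's best response to every opponent strategy; NE are the intersections.
Firm 1's best responses — vs North: South (payoff 6); vs South: North (payoff 8); vs East: South (payoff 9).
Firm 2's best responses — vs North: East (payoff 9); vs South: East (payoff 7); vs East: South (payoff 9).
The only mutual best response is (South, East); neither player gains by switching there.

(South, East)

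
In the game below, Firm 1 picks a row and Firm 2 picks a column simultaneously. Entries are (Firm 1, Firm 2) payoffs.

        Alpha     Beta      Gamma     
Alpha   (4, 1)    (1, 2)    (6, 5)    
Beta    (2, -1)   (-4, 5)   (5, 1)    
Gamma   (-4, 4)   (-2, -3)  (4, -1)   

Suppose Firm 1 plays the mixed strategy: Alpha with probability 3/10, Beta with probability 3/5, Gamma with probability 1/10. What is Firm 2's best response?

Compute Firm 2's expected payoff from each pure strategy against the given mix.
Alpha: (3/10)·1 + (3/5)·(-1) + (1/10)·4 = 1/10
Beta: (3/10)·2 + (3/5)·5 + (1/10)·(-3) = 33/10
Gamma: (3/10)·5 + (3/5)·1 + (1/10)·(-1) = 2
Highest expected payoff is 33/10, from Beta.

Beta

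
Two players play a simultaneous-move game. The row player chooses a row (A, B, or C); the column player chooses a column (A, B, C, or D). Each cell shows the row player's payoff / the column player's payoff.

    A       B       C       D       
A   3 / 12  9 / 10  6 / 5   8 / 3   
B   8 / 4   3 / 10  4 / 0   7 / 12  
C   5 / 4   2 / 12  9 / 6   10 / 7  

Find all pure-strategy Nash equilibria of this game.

Check mutual best responses: a cell is a NE iff neither player can gain by unilaterally deviating.
The row player's best responses — vs A: B (payoff 8); vs B: A (payoff 9); vs C: C (payoff 9); vs D: C (payoff 10).
The column player's best responses — vs A: A (payoff 12); vs B: D (payoff 12); vs C: B (payoff 12).
No cell has both players best-responding. For instance, the row player's best reply to A is B, but against B the column player prefers D over A.

There is no pure-strategy Nash equilibrium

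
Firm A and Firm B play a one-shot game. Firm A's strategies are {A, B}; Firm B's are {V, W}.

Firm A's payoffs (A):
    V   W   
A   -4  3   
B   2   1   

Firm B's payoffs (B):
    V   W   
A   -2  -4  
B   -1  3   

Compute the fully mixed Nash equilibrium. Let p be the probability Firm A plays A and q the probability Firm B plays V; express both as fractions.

p = 2/3, q = 1/4

In a mixed NE each player is indifferent between their pure strategies, so the opponent's mix sets the indifference.
Firm B indifferent between V and W: p·(-2) + (1−p)·(-1) = p·(-4) + (1−p)·3 ⟹ (-1) + (-1)p = 3 + (-7)p ⟹ p = 2/3.
Firm A indifferent between A and B: q·(-4) + (1−q)·3 = q·2 + (1−q)·1 ⟹ 3 + (-7)q = 1 + 1q ⟹ q = 1/4.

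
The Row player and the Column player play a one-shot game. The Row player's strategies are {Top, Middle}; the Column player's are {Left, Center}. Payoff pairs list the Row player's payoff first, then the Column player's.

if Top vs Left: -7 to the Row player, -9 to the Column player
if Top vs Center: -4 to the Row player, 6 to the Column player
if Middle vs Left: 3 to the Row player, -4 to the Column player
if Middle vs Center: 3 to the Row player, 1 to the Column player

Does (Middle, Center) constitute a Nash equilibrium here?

Holding the Column player at Center: the Row player gets 3 from Middle, versus -4 from Top. No profitable deviation for the Row player.
Holding the Row player at Middle: the Column player gets 1 from Center, versus -4 from Left. No profitable deviation for the Column player either.

Yes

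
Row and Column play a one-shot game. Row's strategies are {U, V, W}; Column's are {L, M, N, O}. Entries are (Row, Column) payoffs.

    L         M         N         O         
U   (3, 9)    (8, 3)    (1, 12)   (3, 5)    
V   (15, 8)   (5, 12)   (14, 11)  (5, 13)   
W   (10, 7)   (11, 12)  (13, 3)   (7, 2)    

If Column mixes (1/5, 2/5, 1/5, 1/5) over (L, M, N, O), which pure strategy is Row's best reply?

Compute Row's expected payoff from each pure strategy against the given mix.
U: (1/5)·3 + (2/5)·8 + (1/5)·1 + (1/5)·3 = 23/5
V: (1/5)·15 + (2/5)·5 + (1/5)·14 + (1/5)·5 = 44/5
W: (1/5)·10 + (2/5)·11 + (1/5)·13 + (1/5)·7 = 52/5
Highest expected payoff is 52/5, from W.

W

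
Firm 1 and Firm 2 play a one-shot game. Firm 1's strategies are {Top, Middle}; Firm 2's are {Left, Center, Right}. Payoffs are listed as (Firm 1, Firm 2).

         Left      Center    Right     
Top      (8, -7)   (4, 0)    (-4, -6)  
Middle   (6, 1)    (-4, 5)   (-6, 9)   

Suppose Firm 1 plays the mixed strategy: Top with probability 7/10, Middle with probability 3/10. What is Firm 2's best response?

Center

Compute Firm 2's expected payoff from each pure strategy against the given mix.
Left: (7/10)·(-7) + (3/10)·1 = -23/5
Center: (7/10)·0 + (3/10)·5 = 3/2
Right: (7/10)·(-6) + (3/10)·9 = -3/2
Highest expected payoff is 3/2, from Center.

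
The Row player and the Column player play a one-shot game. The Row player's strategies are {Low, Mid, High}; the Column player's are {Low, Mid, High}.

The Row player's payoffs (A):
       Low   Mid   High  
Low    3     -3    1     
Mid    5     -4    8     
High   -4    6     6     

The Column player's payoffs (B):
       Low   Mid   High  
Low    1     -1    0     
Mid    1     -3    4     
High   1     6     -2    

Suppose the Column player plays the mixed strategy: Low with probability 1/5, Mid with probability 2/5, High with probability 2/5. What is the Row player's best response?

Compute the Row player's expected payoff from each pure strategy against the given mix.
Low: (1/5)·3 + (2/5)·(-3) + (2/5)·1 = -1/5
Mid: (1/5)·5 + (2/5)·(-4) + (2/5)·8 = 13/5
High: (1/5)·(-4) + (2/5)·6 + (2/5)·6 = 4
Highest expected payoff is 4, from High.

High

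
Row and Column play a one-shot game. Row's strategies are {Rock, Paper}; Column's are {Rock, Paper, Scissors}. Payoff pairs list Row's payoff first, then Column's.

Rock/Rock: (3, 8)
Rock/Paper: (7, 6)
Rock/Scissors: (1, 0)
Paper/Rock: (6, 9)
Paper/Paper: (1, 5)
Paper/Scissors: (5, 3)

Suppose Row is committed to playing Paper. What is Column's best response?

With Row fixed at Paper, Column's payoffs are: Rock → 9, Paper → 5, Scissors → 3.
The maximum is 9, achieved by Rock.

Rock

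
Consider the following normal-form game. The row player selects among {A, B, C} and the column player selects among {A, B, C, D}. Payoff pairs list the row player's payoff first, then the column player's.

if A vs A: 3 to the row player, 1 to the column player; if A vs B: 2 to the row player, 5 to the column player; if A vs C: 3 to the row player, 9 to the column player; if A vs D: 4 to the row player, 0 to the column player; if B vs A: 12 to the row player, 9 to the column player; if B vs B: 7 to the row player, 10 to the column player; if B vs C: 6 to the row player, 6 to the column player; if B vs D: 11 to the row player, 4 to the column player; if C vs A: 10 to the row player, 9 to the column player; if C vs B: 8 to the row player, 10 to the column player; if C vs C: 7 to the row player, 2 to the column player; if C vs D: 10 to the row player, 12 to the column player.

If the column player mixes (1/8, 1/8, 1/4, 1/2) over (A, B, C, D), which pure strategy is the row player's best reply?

B

Compute the row player's expected payoff from each pure strategy against the given mix.
A: (1/8)·3 + (1/8)·2 + (1/4)·3 + (1/2)·4 = 27/8
B: (1/8)·12 + (1/8)·7 + (1/4)·6 + (1/2)·11 = 75/8
C: (1/8)·10 + (1/8)·8 + (1/4)·7 + (1/2)·10 = 9
Highest expected payoff is 75/8, from B.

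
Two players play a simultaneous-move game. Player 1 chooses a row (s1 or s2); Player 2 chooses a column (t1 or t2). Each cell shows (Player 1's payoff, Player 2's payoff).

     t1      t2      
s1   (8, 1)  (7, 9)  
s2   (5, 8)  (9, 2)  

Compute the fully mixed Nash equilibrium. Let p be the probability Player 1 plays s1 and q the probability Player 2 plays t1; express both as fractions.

Each player's mixing probability is pinned down by making the *other* player indifferent.
Player 2 indifferent between t1 and t2: p·1 + (1−p)·8 = p·9 + (1−p)·2 ⟹ 8 + (-7)p = 2 + 7p ⟹ p = 3/7.
Player 1 indifferent between s1 and s2: q·8 + (1−q)·7 = q·5 + (1−q)·9 ⟹ 7 + 1q = 9 + (-4)q ⟹ q = 2/5.

p = 3/7, q = 2/5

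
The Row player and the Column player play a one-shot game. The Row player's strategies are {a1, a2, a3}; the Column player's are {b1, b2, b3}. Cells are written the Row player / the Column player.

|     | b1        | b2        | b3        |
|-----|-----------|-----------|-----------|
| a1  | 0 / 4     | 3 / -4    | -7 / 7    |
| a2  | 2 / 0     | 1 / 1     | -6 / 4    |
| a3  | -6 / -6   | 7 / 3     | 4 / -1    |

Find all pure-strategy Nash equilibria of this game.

Check mutual best responses: a cell is a NE iff neither player can gain by unilaterally deviating.
The Row player's best responses — vs b1: a2 (payoff 2); vs b2: a3 (payoff 7); vs b3: a3 (payoff 4).
The Column player's best responses — vs a1: b3 (payoff 7); vs a2: b3 (payoff 4); vs a3: b2 (payoff 3).
The only mutual best response is (a3, b2); neither player gains by switching there.

(a3, b2)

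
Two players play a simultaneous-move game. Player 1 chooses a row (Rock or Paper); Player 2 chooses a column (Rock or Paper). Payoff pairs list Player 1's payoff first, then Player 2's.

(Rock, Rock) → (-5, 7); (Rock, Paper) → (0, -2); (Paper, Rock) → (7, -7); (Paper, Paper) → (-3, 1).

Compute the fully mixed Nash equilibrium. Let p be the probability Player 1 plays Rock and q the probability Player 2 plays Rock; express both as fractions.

p = 8/17, q = 1/5

In a mixed NE each player is indifferent between their pure strategies, so the opponent's mix sets the indifference.
Player 2 indifferent between Rock and Paper: p·7 + (1−p)·(-7) = p·(-2) + (1−p)·1 ⟹ (-7) + 14p = 1 + (-3)p ⟹ p = 8/17.
Player 1 indifferent between Rock and Paper: q·(-5) + (1−q)·0 = q·7 + (1−q)·(-3) ⟹ 0 + (-5)q = (-3) + 10q ⟹ q = 1/5.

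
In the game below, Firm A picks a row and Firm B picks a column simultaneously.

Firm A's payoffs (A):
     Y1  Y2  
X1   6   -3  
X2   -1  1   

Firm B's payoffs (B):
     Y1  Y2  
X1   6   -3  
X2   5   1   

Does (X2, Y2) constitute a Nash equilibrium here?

Holding Firm B at Y2: Firm A gets 1 from X2, versus -3 from X1. No profitable deviation for Firm A.
Holding Firm A at X2: Firm B gets 1 from Y2 but could get 5 by switching to Y1. Firm B has a profitable deviation.

No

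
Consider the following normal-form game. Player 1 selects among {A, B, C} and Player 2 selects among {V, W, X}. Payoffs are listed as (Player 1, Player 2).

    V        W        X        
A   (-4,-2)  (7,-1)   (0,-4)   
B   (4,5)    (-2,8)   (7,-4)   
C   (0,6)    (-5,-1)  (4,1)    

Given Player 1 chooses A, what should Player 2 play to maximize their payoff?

W

With Player 1 fixed at A, Player 2's payoffs are: V → -2, W → -1, X → -4.
The maximum is -1, achieved by W.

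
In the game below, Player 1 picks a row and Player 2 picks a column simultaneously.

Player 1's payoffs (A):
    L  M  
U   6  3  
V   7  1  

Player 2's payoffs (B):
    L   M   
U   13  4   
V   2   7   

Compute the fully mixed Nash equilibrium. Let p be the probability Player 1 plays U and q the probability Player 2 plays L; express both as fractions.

p = 5/14, q = 2/3

Each player's mixing probability is pinned down by making the *other* player indifferent.
Player 2 indifferent between L and M: p·13 + (1−p)·2 = p·4 + (1−p)·7 ⟹ 2 + 11p = 7 + (-3)p ⟹ p = 5/14.
Player 1 indifferent between U and V: q·6 + (1−q)·3 = q·7 + (1−q)·1 ⟹ 3 + 3q = 1 + 6q ⟹ q = 2/3.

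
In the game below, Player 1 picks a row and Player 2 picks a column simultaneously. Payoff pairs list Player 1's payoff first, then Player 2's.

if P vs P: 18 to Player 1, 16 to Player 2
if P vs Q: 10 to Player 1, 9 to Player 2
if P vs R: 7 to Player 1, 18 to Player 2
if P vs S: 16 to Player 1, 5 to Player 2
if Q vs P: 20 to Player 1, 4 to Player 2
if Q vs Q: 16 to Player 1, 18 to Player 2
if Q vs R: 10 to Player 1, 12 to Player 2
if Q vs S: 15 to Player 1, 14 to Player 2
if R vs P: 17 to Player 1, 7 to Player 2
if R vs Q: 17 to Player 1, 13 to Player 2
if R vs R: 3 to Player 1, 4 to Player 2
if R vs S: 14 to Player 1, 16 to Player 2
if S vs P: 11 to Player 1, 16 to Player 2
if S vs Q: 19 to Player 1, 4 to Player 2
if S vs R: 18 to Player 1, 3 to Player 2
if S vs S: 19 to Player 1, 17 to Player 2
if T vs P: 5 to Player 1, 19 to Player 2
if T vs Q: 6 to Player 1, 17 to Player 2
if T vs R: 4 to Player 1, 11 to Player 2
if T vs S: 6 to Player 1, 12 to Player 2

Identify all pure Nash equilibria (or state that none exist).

(S, S)

A profile is a Nash equilibrium when each player is best-responding to the other.
Player 1's best responses — vs P: Q (payoff 20); vs Q: S (payoff 19); vs R: S (payoff 18); vs S: S (payoff 19).
Player 2's best responses — vs P: R (payoff 18); vs Q: Q (payoff 18); vs R: S (payoff 16); vs S: S (payoff 17); vs T: P (payoff 19).
The only mutual best response is (S, S); neither player gains by switching there.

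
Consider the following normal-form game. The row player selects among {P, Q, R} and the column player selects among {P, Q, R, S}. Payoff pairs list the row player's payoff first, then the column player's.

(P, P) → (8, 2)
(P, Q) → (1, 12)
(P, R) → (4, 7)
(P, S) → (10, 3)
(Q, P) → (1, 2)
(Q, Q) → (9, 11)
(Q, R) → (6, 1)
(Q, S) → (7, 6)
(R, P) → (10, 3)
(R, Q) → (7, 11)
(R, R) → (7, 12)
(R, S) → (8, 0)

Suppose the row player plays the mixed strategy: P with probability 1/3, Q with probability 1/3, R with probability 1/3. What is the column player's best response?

The column player's best reply maximizes expected payoff against the mix.
P: (1/3)·2 + (1/3)·2 + (1/3)·3 = 7/3
Q: (1/3)·12 + (1/3)·11 + (1/3)·11 = 34/3
R: (1/3)·7 + (1/3)·1 + (1/3)·12 = 20/3
S: (1/3)·3 + (1/3)·6 + (1/3)·0 = 3
Highest expected payoff is 34/3, from Q.

Q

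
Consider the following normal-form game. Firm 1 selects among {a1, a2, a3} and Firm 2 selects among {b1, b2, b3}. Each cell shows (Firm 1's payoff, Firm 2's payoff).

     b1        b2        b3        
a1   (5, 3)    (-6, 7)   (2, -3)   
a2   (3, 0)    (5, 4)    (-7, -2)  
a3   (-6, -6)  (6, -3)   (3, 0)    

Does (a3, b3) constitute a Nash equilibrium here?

Yes

Holding Firm 2 at b3: Firm 1 gets 3 from a3, versus 2 from a1, -7 from a2. No profitable deviation for Firm 1.
Holding Firm 1 at a3: Firm 2 gets 0 from b3, versus -6 from b1, -3 from b2. No profitable deviation for Firm 2 either.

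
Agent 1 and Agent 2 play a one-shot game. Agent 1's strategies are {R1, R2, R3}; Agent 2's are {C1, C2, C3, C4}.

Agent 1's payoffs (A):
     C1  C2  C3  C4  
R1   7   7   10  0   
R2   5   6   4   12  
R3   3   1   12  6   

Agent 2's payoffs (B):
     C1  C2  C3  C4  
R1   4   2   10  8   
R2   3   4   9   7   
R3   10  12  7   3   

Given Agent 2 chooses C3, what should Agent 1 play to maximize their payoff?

R3

With Agent 2 fixed at C3, Agent 1's payoffs are: R1 → 10, R2 → 4, R3 → 12.
The maximum is 12, achieved by R3.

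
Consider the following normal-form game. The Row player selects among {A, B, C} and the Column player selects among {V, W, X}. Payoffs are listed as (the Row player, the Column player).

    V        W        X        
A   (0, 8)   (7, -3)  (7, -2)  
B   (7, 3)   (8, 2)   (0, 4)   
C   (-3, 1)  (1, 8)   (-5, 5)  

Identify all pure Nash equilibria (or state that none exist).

A profile is a Nash equilibrium when each player is best-responding to the other.
The Row player's best responses — vs V: B (payoff 7); vs W: B (payoff 8); vs X: A (payoff 7).
The Column player's best responses — vs A: V (payoff 8); vs B: X (payoff 4); vs C: W (payoff 8).
No cell has both players best-responding. For instance, the Row player's best reply to X is A, but against A the Column player prefers V over X.

No pure-strategy Nash equilibrium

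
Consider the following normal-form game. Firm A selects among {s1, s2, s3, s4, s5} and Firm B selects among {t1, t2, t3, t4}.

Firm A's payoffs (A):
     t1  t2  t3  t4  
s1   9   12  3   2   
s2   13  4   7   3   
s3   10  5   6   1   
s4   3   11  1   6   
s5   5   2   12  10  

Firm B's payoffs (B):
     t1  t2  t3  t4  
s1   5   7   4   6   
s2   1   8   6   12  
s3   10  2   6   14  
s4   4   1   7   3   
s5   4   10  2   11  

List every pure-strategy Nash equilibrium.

Find each player's best response to every opponent strategy; NE are the intersections.
Firm A's best responses — vs t1: s2 (payoff 13); vs t2: s1 (payoff 12); vs t3: s5 (payoff 12); vs t4: s5 (payoff 10).
Firm B's best responses — vs s1: t2 (payoff 7); vs s2: t4 (payoff 12); vs s3: t4 (payoff 14); vs s4: t3 (payoff 7); vs s5: t4 (payoff 11).
Mutual best responses occur at (s1, t2) and (s5, t4); at each, neither player gains by switching.

(s1, t2) and (s5, t4)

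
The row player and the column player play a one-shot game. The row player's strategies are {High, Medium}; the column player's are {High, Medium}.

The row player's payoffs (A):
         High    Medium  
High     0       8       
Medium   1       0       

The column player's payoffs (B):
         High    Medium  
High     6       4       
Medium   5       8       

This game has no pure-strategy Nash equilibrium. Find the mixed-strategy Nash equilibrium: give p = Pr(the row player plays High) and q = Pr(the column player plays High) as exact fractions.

In a mixed NE each player is indifferent between their pure strategies, so the opponent's mix sets the indifference.
The column player indifferent between High and Medium: p·6 + (1−p)·5 = p·4 + (1−p)·8 ⟹ 5 + 1p = 8 + (-4)p ⟹ p = 3/5.
The row player indifferent between High and Medium: q·0 + (1−q)·8 = q·1 + (1−q)·0 ⟹ 8 + (-8)q = 0 + 1q ⟹ q = 8/9.

p = 3/5, q = 8/9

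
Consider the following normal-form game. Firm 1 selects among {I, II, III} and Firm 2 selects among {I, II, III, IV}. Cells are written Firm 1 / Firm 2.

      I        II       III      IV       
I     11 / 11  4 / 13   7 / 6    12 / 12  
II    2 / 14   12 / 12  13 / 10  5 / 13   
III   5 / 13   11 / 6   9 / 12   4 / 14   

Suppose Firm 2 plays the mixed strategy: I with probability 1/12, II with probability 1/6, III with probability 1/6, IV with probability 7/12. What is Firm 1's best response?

I

Firm 1's best reply maximizes expected payoff against the mix.
I: (1/12)·11 + (1/6)·4 + (1/6)·7 + (7/12)·12 = 39/4
II: (1/12)·2 + (1/6)·12 + (1/6)·13 + (7/12)·5 = 29/4
III: (1/12)·5 + (1/6)·11 + (1/6)·9 + (7/12)·4 = 73/12
Highest expected payoff is 39/4, from I.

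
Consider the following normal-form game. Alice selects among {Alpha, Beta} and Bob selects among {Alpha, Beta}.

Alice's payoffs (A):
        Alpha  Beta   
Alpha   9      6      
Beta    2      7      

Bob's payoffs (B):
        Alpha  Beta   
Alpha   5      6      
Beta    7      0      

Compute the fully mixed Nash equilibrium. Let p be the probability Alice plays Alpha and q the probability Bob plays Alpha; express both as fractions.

p = 7/8, q = 1/8

Each player's mixing probability is pinned down by making the *other* player indifferent.
Bob indifferent between Alpha and Beta: p·5 + (1−p)·7 = p·6 + (1−p)·0 ⟹ 7 + (-2)p = 0 + 6p ⟹ p = 7/8.
Alice indifferent between Alpha and Beta: q·9 + (1−q)·6 = q·2 + (1−q)·7 ⟹ 6 + 3q = 7 + (-5)q ⟹ q = 1/8.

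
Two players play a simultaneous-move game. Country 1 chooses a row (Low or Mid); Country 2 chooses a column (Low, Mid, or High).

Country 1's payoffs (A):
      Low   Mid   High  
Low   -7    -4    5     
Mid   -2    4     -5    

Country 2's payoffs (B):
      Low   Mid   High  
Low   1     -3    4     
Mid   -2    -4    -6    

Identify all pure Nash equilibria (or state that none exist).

Find each player's best response to every opponent strategy; NE are the intersections.
Country 1's best responses — vs Low: Mid (payoff -2); vs Mid: Mid (payoff 4); vs High: Low (payoff 5).
Country 2's best responses — vs Low: High (payoff 4); vs Mid: Low (payoff -2).
Mutual best responses occur at (Low, High) and (Mid, Low); at each, neither player gains by switching.

(Low, High) and (Mid, Low)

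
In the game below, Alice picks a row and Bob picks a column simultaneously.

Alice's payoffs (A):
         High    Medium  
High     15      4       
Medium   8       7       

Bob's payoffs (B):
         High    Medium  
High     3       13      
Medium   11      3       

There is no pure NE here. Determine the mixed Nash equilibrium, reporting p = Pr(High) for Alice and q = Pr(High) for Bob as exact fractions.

Each player's mixing probability is pinned down by making the *other* player indifferent.
Bob indifferent between High and Medium: p·3 + (1−p)·11 = p·13 + (1−p)·3 ⟹ 11 + (-8)p = 3 + 10p ⟹ p = 4/9.
Alice indifferent between High and Medium: q·15 + (1−q)·4 = q·8 + (1−q)·7 ⟹ 4 + 11q = 7 + 1q ⟹ q = 3/10.

p = 4/9, q = 3/10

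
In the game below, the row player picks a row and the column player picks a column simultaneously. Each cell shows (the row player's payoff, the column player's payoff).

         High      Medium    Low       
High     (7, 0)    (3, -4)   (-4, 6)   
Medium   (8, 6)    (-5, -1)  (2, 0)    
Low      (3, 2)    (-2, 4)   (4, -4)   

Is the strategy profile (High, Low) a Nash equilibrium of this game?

Holding the column player at Low: the row player gets -4 from High but could get 4 by switching to Low. The row player has a profitable deviation.

No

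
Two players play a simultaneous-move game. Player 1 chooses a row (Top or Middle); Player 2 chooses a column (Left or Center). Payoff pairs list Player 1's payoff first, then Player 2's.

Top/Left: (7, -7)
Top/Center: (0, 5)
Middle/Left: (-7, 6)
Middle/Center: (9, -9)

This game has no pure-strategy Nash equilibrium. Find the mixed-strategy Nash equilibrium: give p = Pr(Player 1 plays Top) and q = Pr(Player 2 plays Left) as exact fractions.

p = 5/9, q = 9/23

Each player's mixing probability is pinned down by making the *other* player indifferent.
Player 2 indifferent between Left and Center: p·(-7) + (1−p)·6 = p·5 + (1−p)·(-9) ⟹ 6 + (-13)p = (-9) + 14p ⟹ p = 5/9.
Player 1 indifferent between Top and Middle: q·7 + (1−q)·0 = q·(-7) + (1−q)·9 ⟹ 0 + 7q = 9 + (-16)q ⟹ q = 9/23.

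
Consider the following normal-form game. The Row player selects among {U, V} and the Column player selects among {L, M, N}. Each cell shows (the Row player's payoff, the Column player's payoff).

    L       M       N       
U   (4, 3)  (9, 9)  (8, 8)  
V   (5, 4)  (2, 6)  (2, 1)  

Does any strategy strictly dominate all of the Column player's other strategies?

Check whether one of the Column player's strategies beats all alternatives regardless of what the opponent does.
M strictly dominates: vs U: 9 > each of {3, 8}; vs V: 6 > each of {4, 1}.

M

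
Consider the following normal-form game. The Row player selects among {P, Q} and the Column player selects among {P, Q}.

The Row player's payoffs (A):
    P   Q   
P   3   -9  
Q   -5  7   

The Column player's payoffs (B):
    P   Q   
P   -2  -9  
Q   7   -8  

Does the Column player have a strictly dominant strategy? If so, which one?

P

A strategy is strictly dominant if it gives the Column player a strictly higher payoff than every other strategy, against every choice by the opponent.
P strictly dominates: vs P: -2 > -9; vs Q: 7 > -8.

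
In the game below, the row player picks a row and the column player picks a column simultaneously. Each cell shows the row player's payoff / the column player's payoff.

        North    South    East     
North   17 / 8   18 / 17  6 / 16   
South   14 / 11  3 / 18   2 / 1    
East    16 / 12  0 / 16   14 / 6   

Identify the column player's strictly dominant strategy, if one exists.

Check whether one of the column player's strategies beats all alternatives regardless of what the opponent does.
South strictly dominates: vs North: 17 > each of {8, 16}; vs South: 18 > each of {11, 1}; vs East: 16 > each of {12, 6}.

South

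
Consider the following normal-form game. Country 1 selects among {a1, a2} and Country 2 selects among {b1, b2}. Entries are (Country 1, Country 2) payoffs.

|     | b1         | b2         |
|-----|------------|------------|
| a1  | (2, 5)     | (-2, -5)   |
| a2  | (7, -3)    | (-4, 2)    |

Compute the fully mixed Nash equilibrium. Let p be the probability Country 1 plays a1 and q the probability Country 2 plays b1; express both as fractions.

In a mixed NE each player is indifferent between their pure strategies, so the opponent's mix sets the indifference.
Country 2 indifferent between b1 and b2: p·5 + (1−p)·(-3) = p·(-5) + (1−p)·2 ⟹ (-3) + 8p = 2 + (-7)p ⟹ p = 1/3.
Country 1 indifferent between a1 and a2: q·2 + (1−q)·(-2) = q·7 + (1−q)·(-4) ⟹ (-2) + 4q = (-4) + 11q ⟹ q = 2/7.

p = 1/3, q = 2/7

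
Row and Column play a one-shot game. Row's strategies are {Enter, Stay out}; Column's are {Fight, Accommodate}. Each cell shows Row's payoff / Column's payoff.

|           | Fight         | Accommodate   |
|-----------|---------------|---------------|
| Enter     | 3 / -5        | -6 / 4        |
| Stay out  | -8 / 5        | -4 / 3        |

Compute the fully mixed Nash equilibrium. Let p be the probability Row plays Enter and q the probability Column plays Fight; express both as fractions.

p = 2/11, q = 2/13

In a mixed NE each player is indifferent between their pure strategies, so the opponent's mix sets the indifference.
Column indifferent between Fight and Accommodate: p·(-5) + (1−p)·5 = p·4 + (1−p)·3 ⟹ 5 + (-10)p = 3 + 1p ⟹ p = 2/11.
Row indifferent between Enter and Stay out: q·3 + (1−q)·(-6) = q·(-8) + (1−q)·(-4) ⟹ (-6) + 9q = (-4) + (-4)q ⟹ q = 2/13.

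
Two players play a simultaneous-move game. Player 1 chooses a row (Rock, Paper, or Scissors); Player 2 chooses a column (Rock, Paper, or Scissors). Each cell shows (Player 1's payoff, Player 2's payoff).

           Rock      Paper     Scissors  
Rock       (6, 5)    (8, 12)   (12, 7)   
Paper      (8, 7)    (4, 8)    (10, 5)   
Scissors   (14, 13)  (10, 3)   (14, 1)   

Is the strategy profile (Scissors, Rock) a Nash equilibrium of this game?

Holding Player 2 at Rock: Player 1 gets 14 from Scissors, versus 6 from Rock, 8 from Paper. No profitable deviation for Player 1.
Holding Player 1 at Scissors: Player 2 gets 13 from Rock, versus 3 from Paper, 1 from Scissors. No profitable deviation for Player 2 either.

Yes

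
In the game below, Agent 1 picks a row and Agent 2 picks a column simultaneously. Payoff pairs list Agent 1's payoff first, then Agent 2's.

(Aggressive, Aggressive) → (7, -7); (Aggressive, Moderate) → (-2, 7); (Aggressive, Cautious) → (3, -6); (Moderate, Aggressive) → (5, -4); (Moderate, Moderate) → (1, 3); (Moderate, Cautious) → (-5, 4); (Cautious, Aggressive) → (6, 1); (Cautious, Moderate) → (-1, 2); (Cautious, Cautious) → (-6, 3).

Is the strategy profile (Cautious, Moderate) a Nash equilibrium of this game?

Holding Agent 2 at Moderate: Agent 1 gets -1 from Cautious but could get 1 by switching to Moderate. Agent 1 has a profitable deviation.

No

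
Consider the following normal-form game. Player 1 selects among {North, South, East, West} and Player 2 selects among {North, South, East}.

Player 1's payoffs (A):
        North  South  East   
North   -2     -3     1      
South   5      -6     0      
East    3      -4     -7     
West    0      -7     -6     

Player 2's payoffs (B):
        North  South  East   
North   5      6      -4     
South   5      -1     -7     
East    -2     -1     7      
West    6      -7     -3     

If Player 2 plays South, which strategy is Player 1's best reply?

With Player 2 fixed at South, Player 1's payoffs are: North → -3, South → -6, East → -4, West → -7.
The maximum is -3, achieved by North.

North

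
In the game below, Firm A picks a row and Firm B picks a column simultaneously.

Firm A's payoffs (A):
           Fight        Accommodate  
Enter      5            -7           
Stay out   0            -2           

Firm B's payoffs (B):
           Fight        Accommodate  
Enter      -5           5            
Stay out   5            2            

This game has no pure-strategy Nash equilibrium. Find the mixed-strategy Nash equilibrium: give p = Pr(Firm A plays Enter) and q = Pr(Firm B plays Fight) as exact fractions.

p = 3/13, q = 1/2

Each player's mixing probability is pinned down by making the *other* player indifferent.
Firm B indifferent between Fight and Accommodate: p·(-5) + (1−p)·5 = p·5 + (1−p)·2 ⟹ 5 + (-10)p = 2 + 3p ⟹ p = 3/13.
Firm A indifferent between Enter and Stay out: q·5 + (1−q)·(-7) = q·0 + (1−q)·(-2) ⟹ (-7) + 12q = (-2) + 2q ⟹ q = 1/2.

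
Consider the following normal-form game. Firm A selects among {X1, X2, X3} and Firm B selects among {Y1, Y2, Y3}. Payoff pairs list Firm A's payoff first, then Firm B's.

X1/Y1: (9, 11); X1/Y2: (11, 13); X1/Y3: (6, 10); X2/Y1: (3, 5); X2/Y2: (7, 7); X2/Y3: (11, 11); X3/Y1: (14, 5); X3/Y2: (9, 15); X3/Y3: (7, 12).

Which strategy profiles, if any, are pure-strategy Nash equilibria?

A profile is a Nash equilibrium when each player is best-responding to the other.
Firm A's best responses — vs Y1: X3 (payoff 14); vs Y2: X1 (payoff 11); vs Y3: X2 (payoff 11).
Firm B's best responses — vs X1: Y2 (payoff 13); vs X2: Y3 (payoff 11); vs X3: Y2 (payoff 15).
Mutual best responses occur at (X1, Y2) and (X2, Y3); at each, neither player gains by switching.

(X1, Y2) and (X2, Y3)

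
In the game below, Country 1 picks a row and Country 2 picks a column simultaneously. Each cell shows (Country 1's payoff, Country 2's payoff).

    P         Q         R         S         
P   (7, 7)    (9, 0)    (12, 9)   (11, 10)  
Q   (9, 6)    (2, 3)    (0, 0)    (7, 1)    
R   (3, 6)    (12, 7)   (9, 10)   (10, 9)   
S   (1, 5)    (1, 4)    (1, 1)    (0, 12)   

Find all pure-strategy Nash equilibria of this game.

Find each player's best response to every opponent strategy; NE are the intersections.
Country 1's best responses — vs P: Q (payoff 9); vs Q: R (payoff 12); vs R: P (payoff 12); vs S: P (payoff 11).
Country 2's best responses — vs P: S (payoff 10); vs Q: P (payoff 6); vs R: R (payoff 10); vs S: S (payoff 12).
Mutual best responses occur at (P, S) and (Q, P); at each, neither player gains by switching.

(P, S) and (Q, P)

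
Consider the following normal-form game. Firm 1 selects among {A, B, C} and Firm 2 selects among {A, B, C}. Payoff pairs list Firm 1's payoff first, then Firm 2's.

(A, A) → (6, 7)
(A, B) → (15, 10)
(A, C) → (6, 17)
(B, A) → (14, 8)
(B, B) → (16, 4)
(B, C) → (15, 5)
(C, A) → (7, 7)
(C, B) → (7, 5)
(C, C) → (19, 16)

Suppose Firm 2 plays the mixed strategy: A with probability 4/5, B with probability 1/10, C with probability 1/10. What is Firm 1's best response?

Firm 1's best reply maximizes expected payoff against the mix.
A: (4/5)·6 + (1/10)·15 + (1/10)·6 = 69/10
B: (4/5)·14 + (1/10)·16 + (1/10)·15 = 143/10
C: (4/5)·7 + (1/10)·7 + (1/10)·19 = 41/5
Highest expected payoff is 143/10, from B.

B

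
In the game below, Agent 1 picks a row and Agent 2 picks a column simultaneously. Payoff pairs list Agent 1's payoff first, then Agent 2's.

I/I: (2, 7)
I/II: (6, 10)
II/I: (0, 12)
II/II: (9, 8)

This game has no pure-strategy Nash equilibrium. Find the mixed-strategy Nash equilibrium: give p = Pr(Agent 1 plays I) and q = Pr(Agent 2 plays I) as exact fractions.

p = 4/7, q = 3/5

Each player's mixing probability is pinned down by making the *other* player indifferent.
Agent 2 indifferent between I and II: p·7 + (1−p)·12 = p·10 + (1−p)·8 ⟹ 12 + (-5)p = 8 + 2p ⟹ p = 4/7.
Agent 1 indifferent between I and II: q·2 + (1−q)·6 = q·0 + (1−q)·9 ⟹ 6 + (-4)q = 9 + (-9)q ⟹ q = 3/5.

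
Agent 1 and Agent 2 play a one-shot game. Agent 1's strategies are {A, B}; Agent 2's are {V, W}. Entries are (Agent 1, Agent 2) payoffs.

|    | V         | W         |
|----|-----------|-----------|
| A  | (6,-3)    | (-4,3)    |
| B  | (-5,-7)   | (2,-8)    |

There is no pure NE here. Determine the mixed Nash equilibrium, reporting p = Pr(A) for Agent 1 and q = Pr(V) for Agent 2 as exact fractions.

In a mixed NE each player is indifferent between their pure strategies, so the opponent's mix sets the indifference.
Agent 2 indifferent between V and W: p·(-3) + (1−p)·(-7) = p·3 + (1−p)·(-8) ⟹ (-7) + 4p = (-8) + 11p ⟹ p = 1/7.
Agent 1 indifferent between A and B: q·6 + (1−q)·(-4) = q·(-5) + (1−q)·2 ⟹ (-4) + 10q = 2 + (-7)q ⟹ q = 6/17.

p = 1/7, q = 6/17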